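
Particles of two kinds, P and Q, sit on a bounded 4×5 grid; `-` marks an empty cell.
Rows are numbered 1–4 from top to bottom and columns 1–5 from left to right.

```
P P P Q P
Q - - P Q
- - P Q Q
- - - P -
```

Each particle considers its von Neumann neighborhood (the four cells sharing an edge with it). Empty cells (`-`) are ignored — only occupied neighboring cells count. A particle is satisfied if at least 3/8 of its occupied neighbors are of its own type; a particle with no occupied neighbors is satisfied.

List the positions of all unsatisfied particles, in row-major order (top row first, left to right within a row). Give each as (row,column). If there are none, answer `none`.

(1,4), (1,5), (2,1), (2,4), (2,5), (3,3), (3,4), (4,4)

(1,1)P 1/2 ok
(1,2)P 2/2 ok
(1,3)P 1/2 ok
(1,4)Q 0/3 unhappy
(1,5)P 0/2 unhappy
(2,1)Q 0/1 unhappy
(2,4)P 0/3 unhappy
(2,5)Q 1/3 unhappy
(3,3)P 0/1 unhappy
(3,4)Q 1/4 unhappy
(3,5)Q 2/2 ok
(4,4)P 0/1 unhappy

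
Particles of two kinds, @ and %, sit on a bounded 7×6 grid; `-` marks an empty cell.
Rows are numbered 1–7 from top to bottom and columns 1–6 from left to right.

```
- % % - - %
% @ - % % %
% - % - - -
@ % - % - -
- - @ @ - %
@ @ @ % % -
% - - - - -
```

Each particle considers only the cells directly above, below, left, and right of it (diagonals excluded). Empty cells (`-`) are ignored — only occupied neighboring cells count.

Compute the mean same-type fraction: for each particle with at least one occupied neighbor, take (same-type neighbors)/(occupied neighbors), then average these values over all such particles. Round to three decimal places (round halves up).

Row 1: (1,2)% 1/2 · (1,3)% 1/1 · (1,6)% 1/1
Row 2: (2,1)% 1/2 · (2,2)@ 0/2 · (2,4)% 1/1 · (2,5)% 2/2 · (2,6)% 2/2
Row 3: (3,1)% 1/2 · (3,3)% — no occupied neighbors
Row 4: (4,1)@ 0/2 · (4,2)% 0/1 · (4,4)% 0/1
Row 5: (5,3)@ 2/2 · (5,4)@ 1/3 · (5,6)% — no occupied neighbors
Row 6: (6,1)@ 1/2 · (6,2)@ 2/2 · (6,3)@ 2/3 · (6,4)% 1/3 · (6,5)% 1/1
Row 7: (7,1)% 0/1
Sum over 20 particles: 1/2 + 1/1 + 1/1 + 1/2 + 0/2 + 1/1 + 2/2 + 2/2 + 1/2 + 0/2 + 0/1 + 0/1 + 2/2 + 1/3 + 1/2 + 2/2 + 2/3 + 1/3 + 1/1 + 0/1 = 34/3; mean = 34/3 ÷ 20 = 17/30 = 0.566666… → 0.567.

0.567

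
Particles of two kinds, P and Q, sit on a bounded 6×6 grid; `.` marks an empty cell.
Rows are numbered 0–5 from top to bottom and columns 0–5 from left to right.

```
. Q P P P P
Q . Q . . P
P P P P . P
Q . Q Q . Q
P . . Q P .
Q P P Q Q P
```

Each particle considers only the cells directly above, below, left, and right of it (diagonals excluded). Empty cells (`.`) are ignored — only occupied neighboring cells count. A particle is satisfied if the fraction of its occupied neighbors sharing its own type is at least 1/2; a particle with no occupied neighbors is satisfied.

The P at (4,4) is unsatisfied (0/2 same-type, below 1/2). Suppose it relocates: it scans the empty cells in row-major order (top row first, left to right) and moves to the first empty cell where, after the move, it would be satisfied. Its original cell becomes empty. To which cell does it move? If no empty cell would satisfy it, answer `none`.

Vacating (4,4). Empty cells in order:
  (0,0): 0/2 same-type → still unsatisfied.
  (1,1): 1/4 same-type → still unsatisfied.
  (1,3): 2/3 same-type → satisfied — stop here.

(1,3)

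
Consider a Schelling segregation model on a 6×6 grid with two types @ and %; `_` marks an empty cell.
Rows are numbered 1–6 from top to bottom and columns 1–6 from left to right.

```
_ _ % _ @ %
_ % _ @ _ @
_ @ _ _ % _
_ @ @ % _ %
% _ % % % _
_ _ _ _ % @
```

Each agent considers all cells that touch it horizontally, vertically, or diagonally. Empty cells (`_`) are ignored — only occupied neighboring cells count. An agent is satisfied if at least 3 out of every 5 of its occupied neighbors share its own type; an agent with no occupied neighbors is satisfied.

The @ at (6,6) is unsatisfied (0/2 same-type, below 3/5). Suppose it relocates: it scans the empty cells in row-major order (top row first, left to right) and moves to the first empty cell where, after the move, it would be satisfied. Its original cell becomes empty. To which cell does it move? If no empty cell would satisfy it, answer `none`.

Vacating (6,6). Empty cells in order:
  (1,1): 0/1 same-type → still unsatisfied.
  (1,2): 0/2 same-type → still unsatisfied.
  (1,4): 2/3 same-type → satisfied — stop here.

(1,4)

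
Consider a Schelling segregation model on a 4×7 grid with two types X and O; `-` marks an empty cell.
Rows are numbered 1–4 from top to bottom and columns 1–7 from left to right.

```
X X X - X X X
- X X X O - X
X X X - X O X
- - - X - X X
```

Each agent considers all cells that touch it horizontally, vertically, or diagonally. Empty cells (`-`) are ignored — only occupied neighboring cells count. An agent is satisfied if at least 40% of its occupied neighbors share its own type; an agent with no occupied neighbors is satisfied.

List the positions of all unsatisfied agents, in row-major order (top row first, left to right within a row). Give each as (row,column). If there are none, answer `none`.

(1,1)X 2/2 ok
(1,2)X 4/4 ok
(1,3)X 4/4 ok
(1,5)X 2/3 ok
(1,6)X 3/4 ok
(1,7)X 2/2 ok
(2,2)X 7/7 ok
(2,3)X 6/6 ok
(2,4)X 5/6 ok
(2,5)O 1/5 unhappy
(2,7)X 3/4 ok
(3,1)X 2/2 ok
(3,2)X 4/4 ok
(3,3)X 5/5 ok
(3,5)X 3/5 ok
(3,6)O 1/6 unhappy
(3,7)X 3/4 ok
(4,4)X 2/2 ok
(4,6)X 3/4 ok
(4,7)X 2/3 ok

(2,5), (3,6)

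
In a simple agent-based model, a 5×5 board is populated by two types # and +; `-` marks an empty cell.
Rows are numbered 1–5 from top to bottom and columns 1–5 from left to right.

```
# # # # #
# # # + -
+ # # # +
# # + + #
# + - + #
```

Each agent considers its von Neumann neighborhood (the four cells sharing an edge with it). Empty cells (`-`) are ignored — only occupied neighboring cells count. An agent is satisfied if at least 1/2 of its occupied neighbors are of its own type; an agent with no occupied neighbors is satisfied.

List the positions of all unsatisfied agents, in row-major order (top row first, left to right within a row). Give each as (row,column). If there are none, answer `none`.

(2,4), (3,1), (3,4), (3,5), (4,3), (4,5), (5,2)

(1,1)# 2/2 ✓
(1,2)# 3/3 ✓
(1,3)# 3/3 ✓
(1,4)# 2/3 ✓
(1,5)# 1/1 ✓
(2,1)# 2/3 ✓
(2,2)# 4/4 ✓
(2,3)# 3/4 ✓
(2,4)+ 0/3 ✗
(3,1)+ 0/3 ✗
(3,2)# 3/4 ✓
(3,3)# 3/4 ✓
(3,4)# 1/4 ✗
(3,5)+ 0/2 ✗
(4,1)# 2/3 ✓
(4,2)# 2/4 ✓
(4,3)+ 1/3 ✗
(4,4)+ 2/4 ✓
(4,5)# 1/3 ✗
(5,1)# 1/2 ✓
(5,2)+ 0/2 ✗
(5,4)+ 1/2 ✓
(5,5)# 1/2 ✓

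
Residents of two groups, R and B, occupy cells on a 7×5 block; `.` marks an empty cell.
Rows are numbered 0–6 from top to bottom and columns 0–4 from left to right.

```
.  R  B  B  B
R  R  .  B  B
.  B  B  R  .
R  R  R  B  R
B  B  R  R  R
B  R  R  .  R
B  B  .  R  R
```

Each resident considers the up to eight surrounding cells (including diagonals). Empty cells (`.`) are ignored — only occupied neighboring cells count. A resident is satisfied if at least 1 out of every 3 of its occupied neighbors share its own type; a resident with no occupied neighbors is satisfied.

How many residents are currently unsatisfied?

5

(0,1)R 2/3 ✓
(0,2)B 2/4 ✓
(0,3)B 4/4 ✓
(0,4)B 3/3 ✓
(1,0)R 2/3 ✓
(1,1)R 2/5 ✓
(1,3)B 5/6 ✓
(1,4)B 3/4 ✓
(2,1)B 1/6 ✗
(2,2)B 3/7 ✓
(2,3)R 2/6 ✓
(3,0)R 1/4 ✗
(3,1)R 3/7 ✓
(3,2)R 4/8 ✓
(3,3)B 1/7 ✗
(3,4)R 3/4 ✓
(4,0)B 2/5 ✓
(4,1)B 2/8 ✗
(4,2)R 5/7 ✓
(4,3)R 6/7 ✓
(4,4)R 3/4 ✓
(5,0)B 4/5 ✓
(5,1)R 2/7 ✗
(5,2)R 4/6 ✓
(5,4)R 4/4 ✓
(6,0)B 2/3 ✓
(6,1)B 2/4 ✓
(6,3)R 3/3 ✓
(6,4)R 2/2 ✓
Unsatisfied: (2,1), (3,0), (3,3), (4,1), (5,1) — 5 in total.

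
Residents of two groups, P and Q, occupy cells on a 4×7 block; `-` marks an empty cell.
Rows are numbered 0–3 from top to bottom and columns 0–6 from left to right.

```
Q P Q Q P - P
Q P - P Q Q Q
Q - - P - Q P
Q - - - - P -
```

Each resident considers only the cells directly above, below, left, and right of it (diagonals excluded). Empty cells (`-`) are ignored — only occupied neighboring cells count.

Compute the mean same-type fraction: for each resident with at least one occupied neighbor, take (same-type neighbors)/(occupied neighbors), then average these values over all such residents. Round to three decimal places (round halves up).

(0,0)Q 1/2
(0,1)P 1/3
(0,2)Q 1/2
(0,3)Q 1/3
(0,4)P 0/2
(0,6)P 0/1
(1,0)Q 2/3
(1,1)P 1/2
(1,3)P 1/3
(1,4)Q 1/3
(1,5)Q 3/3
(1,6)Q 1/3
(2,0)Q 2/2
(2,3)P 1/1
(2,5)Q 1/3
(2,6)P 0/2
(3,0)Q 1/1
(3,5)P 0/1
Sum over 18 residents: 1/2 + 1/3 + 1/2 + 1/3 + 0/2 + 0/1 + 2/3 + 1/2 + 1/3 + 1/3 + 3/3 + 1/3 + 2/2 + 1/1 + 1/3 + 0/2 + 1/1 + 0/1 = 49/6; mean = 49/6 ÷ 18 = 49/108 = 0.453703… → 0.454.

0.454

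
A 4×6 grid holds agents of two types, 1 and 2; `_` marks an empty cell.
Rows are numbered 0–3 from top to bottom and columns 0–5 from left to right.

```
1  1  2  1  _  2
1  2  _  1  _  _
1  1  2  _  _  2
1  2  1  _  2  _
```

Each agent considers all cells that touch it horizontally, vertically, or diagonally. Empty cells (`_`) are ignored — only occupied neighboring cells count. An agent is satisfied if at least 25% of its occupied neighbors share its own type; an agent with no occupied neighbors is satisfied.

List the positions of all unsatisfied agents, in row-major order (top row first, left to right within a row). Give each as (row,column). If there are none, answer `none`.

(0,0)1 2/3 ✓
(0,1)1 2/4 ✓
(0,2)2 1/4 ✓
(0,3)1 1/2 ✓
(0,5)2 0/0 ✓
(1,0)1 4/5 ✓
(1,1)2 2/7 ✓
(1,3)1 1/3 ✓
(2,0)1 3/5 ✓
(2,1)1 4/7 ✓
(2,2)2 2/5 ✓
(2,5)2 1/1 ✓
(3,0)1 2/3 ✓
(3,1)2 1/5 ✗
(3,2)1 1/3 ✓
(3,4)2 1/1 ✓

(3,1)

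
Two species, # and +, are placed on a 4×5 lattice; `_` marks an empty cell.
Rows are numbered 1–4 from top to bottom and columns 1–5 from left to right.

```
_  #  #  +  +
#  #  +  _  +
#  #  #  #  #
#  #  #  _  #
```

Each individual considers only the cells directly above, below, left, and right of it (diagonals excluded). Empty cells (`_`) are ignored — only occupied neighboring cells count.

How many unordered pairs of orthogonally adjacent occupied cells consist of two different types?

5

Scan each occupied cell's neighbors to the right and below so each pair is counted once.
From row 1: 2 unlike of 6 pairs (running 2/6).
From row 2: 3 unlike of 6 pairs (running 5/12).
From row 3: 0 unlike of 8 pairs (running 5/20).
From row 4: 0 unlike of 2 pairs (running 5/22).
Total adjacent occupied pairs: 22; unlike-type pairs: 5.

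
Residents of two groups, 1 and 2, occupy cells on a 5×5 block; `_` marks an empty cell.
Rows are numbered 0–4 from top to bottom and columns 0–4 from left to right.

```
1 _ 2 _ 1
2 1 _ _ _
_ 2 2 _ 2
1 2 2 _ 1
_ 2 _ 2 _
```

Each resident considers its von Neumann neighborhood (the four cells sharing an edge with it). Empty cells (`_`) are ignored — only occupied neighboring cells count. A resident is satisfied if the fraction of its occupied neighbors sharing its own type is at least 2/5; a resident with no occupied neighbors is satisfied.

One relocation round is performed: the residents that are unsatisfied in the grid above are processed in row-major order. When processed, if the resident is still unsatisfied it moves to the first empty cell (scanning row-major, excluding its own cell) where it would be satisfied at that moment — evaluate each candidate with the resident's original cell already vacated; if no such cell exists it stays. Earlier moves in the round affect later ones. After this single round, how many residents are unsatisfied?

2

Initially unsatisfied (in order): (0,0), (1,0), (1,1), (2,4), (3,0), (3,4).
  (0,0) → (0,1).
  (1,0) → (0,3).
  (1,1): now satisfied by earlier moves; stays.
  (2,4) → (1,2).
  (3,0) → (0,0).
  (3,4): now satisfied by earlier moves; stays.
Resulting grid:
1 1 2 2 1
_ 1 2 _ _
_ 2 2 _ _
_ 2 2 _ 1
_ 2 _ 2 _
Unsatisfied now: (0,4), (1,1).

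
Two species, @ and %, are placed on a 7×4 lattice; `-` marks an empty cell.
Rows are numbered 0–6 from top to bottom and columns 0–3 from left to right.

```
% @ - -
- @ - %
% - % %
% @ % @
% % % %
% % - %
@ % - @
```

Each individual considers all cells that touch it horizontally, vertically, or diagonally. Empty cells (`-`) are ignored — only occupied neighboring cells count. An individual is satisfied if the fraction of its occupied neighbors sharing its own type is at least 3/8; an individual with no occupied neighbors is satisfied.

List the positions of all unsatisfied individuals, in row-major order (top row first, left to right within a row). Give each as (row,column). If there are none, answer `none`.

(0,0), (1,1), (2,0), (3,1), (3,3), (6,0), (6,3)

(0,0)% 0/2 unhappy
(0,1)@ 1/2 ok
(1,1)@ 1/4 unhappy
(1,3)% 2/2 ok
(2,0)% 1/3 unhappy
(2,2)% 3/6 ok
(2,3)% 3/4 ok
(3,0)% 3/4 ok
(3,1)@ 0/7 unhappy
(3,2)% 5/7 ok
(3,3)@ 0/5 unhappy
(4,0)% 4/5 ok
(4,1)% 6/7 ok
(4,2)% 5/7 ok
(4,3)% 3/4 ok
(5,0)% 4/5 ok
(5,1)% 5/6 ok
(5,3)% 2/3 ok
(6,0)@ 0/3 unhappy
(6,1)% 2/3 ok
(6,3)@ 0/1 unhappy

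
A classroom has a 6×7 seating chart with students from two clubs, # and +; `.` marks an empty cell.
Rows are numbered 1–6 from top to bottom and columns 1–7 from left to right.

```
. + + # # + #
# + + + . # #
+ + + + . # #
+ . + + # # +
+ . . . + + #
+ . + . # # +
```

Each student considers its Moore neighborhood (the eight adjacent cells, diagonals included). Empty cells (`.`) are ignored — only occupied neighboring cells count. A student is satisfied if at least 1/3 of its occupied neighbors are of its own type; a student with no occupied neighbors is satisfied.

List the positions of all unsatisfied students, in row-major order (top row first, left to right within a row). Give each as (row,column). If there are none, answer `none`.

(1,4), (1,6), (2,1), (4,7)

Row 1: (1,2)+ 3/4 satisfied · (1,3)+ 4/5 satisfied · (1,4)# 1/4 not · (1,5)# 2/4 satisfied · (1,6)+ 0/4 not · (1,7)# 2/3 satisfied
Row 2: (2,1)# 0/4 not · (2,2)+ 6/7 satisfied · (2,3)+ 7/8 satisfied · (2,4)+ 4/6 satisfied · (2,6)# 5/6 satisfied · (2,7)# 4/5 satisfied
Row 3: (3,1)+ 3/4 satisfied · (3,2)+ 6/7 satisfied · (3,3)+ 7/7 satisfied · (3,4)+ 5/6 satisfied · (3,6)# 5/6 satisfied · (3,7)# 4/5 satisfied
Row 4: (4,1)+ 3/3 satisfied · (4,3)+ 4/4 satisfied · (4,4)+ 4/5 satisfied · (4,5)# 2/6 satisfied · (4,6)# 4/7 satisfied · (4,7)+ 1/5 not
Row 5: (5,1)+ 2/2 satisfied · (5,5)+ 2/6 satisfied · (5,6)+ 3/8 satisfied · (5,7)# 2/5 satisfied
Row 6: (6,1)+ 1/1 satisfied · (6,3)+ 0/0 satisfied · (6,5)# 1/3 satisfied · (6,6)# 2/5 satisfied · (6,7)+ 1/3 satisfied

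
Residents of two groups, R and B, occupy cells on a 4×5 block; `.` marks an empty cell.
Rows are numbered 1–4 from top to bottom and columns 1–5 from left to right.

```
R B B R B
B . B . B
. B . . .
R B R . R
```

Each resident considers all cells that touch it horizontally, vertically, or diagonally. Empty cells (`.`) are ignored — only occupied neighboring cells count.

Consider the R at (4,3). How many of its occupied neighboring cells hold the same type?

0

Occupied neighbors of (4,3): (3,2)=B, (4,2)=B.
Same type (R): 0 of 2.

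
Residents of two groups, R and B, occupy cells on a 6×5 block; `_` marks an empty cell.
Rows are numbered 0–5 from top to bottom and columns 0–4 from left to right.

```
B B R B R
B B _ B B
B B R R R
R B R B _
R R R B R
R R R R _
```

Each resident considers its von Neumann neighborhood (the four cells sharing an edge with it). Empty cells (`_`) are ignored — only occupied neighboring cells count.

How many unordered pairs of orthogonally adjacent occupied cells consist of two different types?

16

Scan each occupied cell's neighbors to the right and below so each pair is counted once.
Row 0: B(0,0)–B(0,1)= B(0,0)–B(1,0)= B(0,1)–R(0,2)≠ B(0,1)–B(1,1)= R(0,2)–B(0,3)≠ B(0,3)–R(0,4)≠ B(0,3)–B(1,3)= R(0,4)–B(1,4)≠  → 4/8 unlike.
Row 1: B(1,0)–B(1,1)= B(1,0)–B(2,0)= B(1,1)–B(2,1)= B(1,3)–B(1,4)= B(1,3)–R(2,3)≠ B(1,4)–R(2,4)≠  → 2/6 unlike.
Row 2: B(2,0)–B(2,1)= B(2,0)–R(3,0)≠ B(2,1)–R(2,2)≠ B(2,1)–B(3,1)= R(2,2)–R(2,3)= R(2,2)–R(3,2)= R(2,3)–R(2,4)= R(2,3)–B(3,3)≠  → 3/8 unlike.
Row 3: R(3,0)–B(3,1)≠ R(3,0)–R(4,0)= B(3,1)–R(3,2)≠ B(3,1)–R(4,1)≠ R(3,2)–B(3,3)≠ R(3,2)–R(4,2)= B(3,3)–B(4,3)=  → 4/7 unlike.
Row 4: R(4,0)–R(4,1)= R(4,0)–R(5,0)= R(4,1)–R(4,2)= R(4,1)–R(5,1)= R(4,2)–B(4,3)≠ R(4,2)–R(5,2)= B(4,3)–R(4,4)≠ B(4,3)–R(5,3)≠  → 3/8 unlike.
Row 5: R(5,0)–R(5,1)= R(5,1)–R(5,2)= R(5,2)–R(5,3)=  → 0/3 unlike.
Total adjacent occupied pairs: 40; unlike-type pairs: 16.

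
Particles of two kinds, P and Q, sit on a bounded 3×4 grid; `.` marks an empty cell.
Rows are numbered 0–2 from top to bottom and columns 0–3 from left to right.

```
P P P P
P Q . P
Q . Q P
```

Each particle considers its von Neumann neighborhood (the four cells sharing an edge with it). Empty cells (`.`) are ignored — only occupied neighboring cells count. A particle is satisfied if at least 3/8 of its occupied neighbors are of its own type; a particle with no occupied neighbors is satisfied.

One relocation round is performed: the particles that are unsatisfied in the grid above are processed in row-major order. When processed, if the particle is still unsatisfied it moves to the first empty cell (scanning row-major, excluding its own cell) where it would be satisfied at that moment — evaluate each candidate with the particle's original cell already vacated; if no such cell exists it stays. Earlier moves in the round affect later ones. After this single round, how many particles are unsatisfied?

0

Initially unsatisfied (in order): (1,0), (1,1), (2,0), (2,2).
  (1,0) → (1,2).
  (1,1) → (1,0).
  (2,0): now satisfied by earlier moves; stays.
  (2,2) → (2,1).
Resulting grid:
P P P P
Q . P P
Q Q . P
All satisfied now.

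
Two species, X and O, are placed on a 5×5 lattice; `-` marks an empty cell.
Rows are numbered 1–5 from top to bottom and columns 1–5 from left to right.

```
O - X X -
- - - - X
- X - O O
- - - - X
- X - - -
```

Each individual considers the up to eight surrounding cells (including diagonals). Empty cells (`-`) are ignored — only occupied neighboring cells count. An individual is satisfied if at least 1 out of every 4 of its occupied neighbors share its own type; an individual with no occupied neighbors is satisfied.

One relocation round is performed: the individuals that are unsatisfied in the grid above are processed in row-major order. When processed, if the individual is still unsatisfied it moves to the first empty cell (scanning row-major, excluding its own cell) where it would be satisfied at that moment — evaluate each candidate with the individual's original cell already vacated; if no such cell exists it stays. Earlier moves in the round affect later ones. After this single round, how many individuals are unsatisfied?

1

Initially unsatisfied (in order): (4,5).
  (4,5) → (1,2).
Resulting grid:
O X X X -
- - - - X
- X - O O
- - - - -
- X - - -
Unsatisfied now: (1,1).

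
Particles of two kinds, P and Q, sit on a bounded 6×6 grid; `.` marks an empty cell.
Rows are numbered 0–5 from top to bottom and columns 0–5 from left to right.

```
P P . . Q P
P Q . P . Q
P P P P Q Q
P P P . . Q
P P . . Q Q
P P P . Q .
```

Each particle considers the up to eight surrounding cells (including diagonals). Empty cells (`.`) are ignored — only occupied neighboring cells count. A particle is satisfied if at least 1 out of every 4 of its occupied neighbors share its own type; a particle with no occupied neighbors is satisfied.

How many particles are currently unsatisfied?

Row 0: (0,0)P 2/3 ✓ · (0,1)P 2/3 ✓ · (0,4)Q 1/3 ✓ · (0,5)P 0/2 ✗
Row 1: (1,0)P 4/5 ✓ · (1,1)Q 0/6 ✗ · (1,3)P 2/4 ✓ · (1,5)Q 3/4 ✓
Row 2: (2,0)P 4/5 ✓ · (2,1)P 6/7 ✓ · (2,2)P 5/6 ✓ · (2,3)P 3/4 ✓ · (2,4)Q 3/5 ✓ · (2,5)Q 3/3 ✓
Row 3: (3,0)P 5/5 ✓ · (3,1)P 7/7 ✓ · (3,2)P 5/5 ✓ · (3,5)Q 4/4 ✓
Row 4: (4,0)P 5/5 ✓ · (4,1)P 7/7 ✓ · (4,4)Q 3/3 ✓ · (4,5)Q 3/3 ✓
Row 5: (5,0)P 3/3 ✓ · (5,1)P 4/4 ✓ · (5,2)P 2/2 ✓ · (5,4)Q 2/2 ✓
Unsatisfied: (0,5), (1,1) — 2 in total.

2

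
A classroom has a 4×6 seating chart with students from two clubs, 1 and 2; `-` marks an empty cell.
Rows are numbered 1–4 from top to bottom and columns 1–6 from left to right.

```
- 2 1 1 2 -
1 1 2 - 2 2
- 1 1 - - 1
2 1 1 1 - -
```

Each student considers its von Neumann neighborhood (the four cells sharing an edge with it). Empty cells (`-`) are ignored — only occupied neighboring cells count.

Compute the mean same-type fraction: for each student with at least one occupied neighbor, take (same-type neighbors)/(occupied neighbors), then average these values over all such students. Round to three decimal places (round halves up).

Row 1: (1,2)2 0/2 · (1,3)1 1/3 · (1,4)1 1/2 · (1,5)2 1/2
Row 2: (2,1)1 1/1 · (2,2)1 2/4 · (2,3)2 0/3 · (2,5)2 2/2 · (2,6)2 1/2
Row 3: (3,2)1 3/3 · (3,3)1 2/3 · (3,6)1 0/1
Row 4: (4,1)2 0/1 · (4,2)1 2/3 · (4,3)1 3/3 · (4,4)1 1/1
Sum over 16 students: 0/2 + 1/3 + 1/2 + 1/2 + 1/1 + 2/4 + 0/3 + 2/2 + 1/2 + 3/3 + 2/3 + 0/1 + 0/1 + 2/3 + 3/3 + 1/1 = 26/3; mean = 26/3 ÷ 16 = 13/24 = 0.541666… → 0.542.

0.542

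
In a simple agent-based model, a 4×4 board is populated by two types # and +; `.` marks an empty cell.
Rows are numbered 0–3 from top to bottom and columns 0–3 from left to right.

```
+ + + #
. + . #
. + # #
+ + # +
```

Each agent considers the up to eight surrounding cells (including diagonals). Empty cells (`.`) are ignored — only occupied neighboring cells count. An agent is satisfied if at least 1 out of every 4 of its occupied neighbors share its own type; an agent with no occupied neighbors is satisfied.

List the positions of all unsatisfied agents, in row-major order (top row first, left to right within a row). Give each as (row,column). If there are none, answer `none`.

(3,3)

Row 0: (0,0)+ 2/2 ok · (0,1)+ 3/3 ok · (0,2)+ 2/4 ok · (0,3)# 1/2 ok
Row 1: (1,1)+ 4/5 ok · (1,3)# 3/4 ok
Row 2: (2,1)+ 3/5 ok · (2,2)# 3/7 ok · (2,3)# 3/4 ok
Row 3: (3,0)+ 2/2 ok · (3,1)+ 2/4 ok · (3,2)# 2/5 ok · (3,3)+ 0/3 unhappy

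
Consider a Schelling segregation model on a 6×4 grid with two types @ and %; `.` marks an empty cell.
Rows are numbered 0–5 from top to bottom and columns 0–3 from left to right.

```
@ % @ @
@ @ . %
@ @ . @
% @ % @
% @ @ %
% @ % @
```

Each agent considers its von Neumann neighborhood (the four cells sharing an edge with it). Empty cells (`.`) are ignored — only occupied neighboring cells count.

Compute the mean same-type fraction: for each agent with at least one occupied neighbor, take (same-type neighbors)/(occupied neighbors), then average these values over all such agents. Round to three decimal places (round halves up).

(0,0)@ 1/2
(0,1)% 0/3
(0,2)@ 1/2
(0,3)@ 1/2
(1,0)@ 3/3
(1,1)@ 2/3
(1,3)% 0/2
(2,0)@ 2/3
(2,1)@ 3/3
(2,3)@ 1/2
(3,0)% 1/3
(3,1)@ 2/4
(3,2)% 0/3
(3,3)@ 1/3
(4,0)% 2/3
(4,1)@ 3/4
(4,2)@ 1/4
(4,3)% 0/3
(5,0)% 1/2
(5,1)@ 1/3
(5,2)% 0/3
(5,3)@ 0/2
Sum over 22 agents: 1/2 + 0/3 + 1/2 + 1/2 + 3/3 + 2/3 + 0/2 + 2/3 + 3/3 + 1/2 + 1/3 + 2/4 + 0/3 + 1/3 + 2/3 + 3/4 + 1/4 + 0/3 + 1/2 + 1/3 + 0/3 + 0/2 = 9; mean = 9 ÷ 22 = 9/22 = 0.409090… → 0.409.

0.409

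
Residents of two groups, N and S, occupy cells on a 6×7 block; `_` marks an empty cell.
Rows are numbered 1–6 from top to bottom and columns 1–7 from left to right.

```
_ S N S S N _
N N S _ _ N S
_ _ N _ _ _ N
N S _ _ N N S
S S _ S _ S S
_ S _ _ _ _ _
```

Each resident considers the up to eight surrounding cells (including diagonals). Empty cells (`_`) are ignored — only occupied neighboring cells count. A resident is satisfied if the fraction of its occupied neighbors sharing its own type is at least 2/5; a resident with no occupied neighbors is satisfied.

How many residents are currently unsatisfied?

Row 1: (1,2)S 1/4 ✗ · (1,3)N 1/4 ✗ · (1,4)S 2/3 ✓ · (1,5)S 1/3 ✗ · (1,6)N 1/3 ✗
Row 2: (2,1)N 1/2 ✓ · (2,2)N 3/5 ✓ · (2,3)S 2/5 ✓ · (2,6)N 2/4 ✓ · (2,7)S 0/3 ✗
Row 3: (3,3)N 1/3 ✗ · (3,7)N 2/4 ✓
Row 4: (4,1)N 0/3 ✗ · (4,2)S 2/4 ✓ · (4,5)N 1/3 ✗ · (4,6)N 2/5 ✓ · (4,7)S 2/4 ✓
Row 5: (5,1)S 3/4 ✓ · (5,2)S 3/4 ✓ · (5,4)S 0/1 ✗ · (5,6)S 2/4 ✓ · (5,7)S 2/3 ✓
Row 6: (6,2)S 2/2 ✓
Unsatisfied: (1,2), (1,3), (1,5), (1,6), (2,7), (3,3), (4,1), (4,5), (5,4) — 9 in total.

9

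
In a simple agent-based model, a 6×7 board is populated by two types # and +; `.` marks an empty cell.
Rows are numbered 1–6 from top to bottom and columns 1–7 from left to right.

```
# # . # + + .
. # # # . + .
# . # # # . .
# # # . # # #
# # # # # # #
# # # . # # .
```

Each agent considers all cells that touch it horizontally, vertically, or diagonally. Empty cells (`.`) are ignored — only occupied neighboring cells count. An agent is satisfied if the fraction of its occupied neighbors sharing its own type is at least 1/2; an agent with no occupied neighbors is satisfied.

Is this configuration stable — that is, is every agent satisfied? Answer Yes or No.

(1,1)# 2/2 satisfied
(1,2)# 3/3 satisfied
(1,4)# 2/3 satisfied
(1,5)+ 2/4 satisfied
(1,6)+ 2/2 satisfied
(2,2)# 5/5 satisfied
(2,3)# 6/6 satisfied
(2,4)# 5/6 satisfied
(2,6)+ 2/3 satisfied
(3,1)# 3/3 satisfied
(3,3)# 6/6 satisfied
(3,4)# 6/6 satisfied
(3,5)# 4/5 satisfied
(4,1)# 4/4 satisfied
(4,2)# 7/7 satisfied
(4,3)# 6/6 satisfied
(4,5)# 6/6 satisfied
(4,6)# 6/6 satisfied
(4,7)# 3/3 satisfied
(5,1)# 5/5 satisfied
(5,2)# 8/8 satisfied
(5,3)# 6/6 satisfied
(5,4)# 6/6 satisfied
(5,5)# 6/6 satisfied
(5,6)# 7/7 satisfied
(5,7)# 4/4 satisfied
(6,1)# 3/3 satisfied
(6,2)# 5/5 satisfied
(6,3)# 4/4 satisfied
(6,5)# 4/4 satisfied
(6,6)# 4/4 satisfied
All meet the threshold, so the configuration is stable.

Yes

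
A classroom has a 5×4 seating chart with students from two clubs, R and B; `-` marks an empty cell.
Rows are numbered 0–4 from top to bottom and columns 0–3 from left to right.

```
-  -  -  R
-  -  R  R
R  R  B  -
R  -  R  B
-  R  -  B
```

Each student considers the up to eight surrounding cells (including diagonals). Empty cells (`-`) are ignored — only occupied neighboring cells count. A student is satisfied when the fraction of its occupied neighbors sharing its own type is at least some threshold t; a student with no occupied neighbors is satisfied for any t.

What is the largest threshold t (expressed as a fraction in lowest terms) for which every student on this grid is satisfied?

(0,3)R 2/2
(1,2)R 3/4
(1,3)R 2/3
(2,0)R 2/2
(2,1)R 4/5
(2,2)B 1/5
(3,0)R 3/3
(3,2)R 2/5
(3,3)B 2/3
(4,1)R 2/2
(4,3)B 1/2
The smallest same-type fraction is 1/5 at (2,2), which reduces to 1/5. Any threshold above that leaves this student unsatisfied.

1/5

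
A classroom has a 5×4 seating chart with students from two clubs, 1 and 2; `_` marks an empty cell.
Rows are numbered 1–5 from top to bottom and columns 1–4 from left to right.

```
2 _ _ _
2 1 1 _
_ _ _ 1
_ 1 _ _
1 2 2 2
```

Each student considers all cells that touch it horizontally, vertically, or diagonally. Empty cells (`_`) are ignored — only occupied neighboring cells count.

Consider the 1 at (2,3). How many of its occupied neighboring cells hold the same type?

2

Occupied neighbors of (2,3): (2,2)=1, (3,4)=1.
Same type (1): 2 of 2.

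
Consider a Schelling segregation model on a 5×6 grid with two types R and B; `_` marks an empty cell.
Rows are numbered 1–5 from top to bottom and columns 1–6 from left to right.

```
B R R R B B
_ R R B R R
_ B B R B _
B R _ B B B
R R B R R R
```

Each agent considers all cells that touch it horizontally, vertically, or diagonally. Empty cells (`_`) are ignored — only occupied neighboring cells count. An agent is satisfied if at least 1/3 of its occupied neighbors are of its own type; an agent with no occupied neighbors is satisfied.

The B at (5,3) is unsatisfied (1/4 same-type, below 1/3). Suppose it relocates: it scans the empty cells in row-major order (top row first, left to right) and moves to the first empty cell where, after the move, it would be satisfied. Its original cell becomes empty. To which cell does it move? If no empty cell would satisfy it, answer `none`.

Vacating (5,3). Empty cells in order:
  (2,1): 2/4 same-type → satisfied — stop here.

(2,1)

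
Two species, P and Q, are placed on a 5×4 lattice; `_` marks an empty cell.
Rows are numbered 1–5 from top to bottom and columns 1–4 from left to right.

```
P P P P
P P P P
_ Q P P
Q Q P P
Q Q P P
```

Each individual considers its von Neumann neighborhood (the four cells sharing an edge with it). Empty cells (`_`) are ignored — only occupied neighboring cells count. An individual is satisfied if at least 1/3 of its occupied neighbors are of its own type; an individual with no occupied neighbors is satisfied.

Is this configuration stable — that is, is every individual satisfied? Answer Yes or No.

Yes

(1,1)P 2/2 satisfied
(1,2)P 3/3 satisfied
(1,3)P 3/3 satisfied
(1,4)P 2/2 satisfied
(2,1)P 2/2 satisfied
(2,2)P 3/4 satisfied
(2,3)P 4/4 satisfied
(2,4)P 3/3 satisfied
(3,2)Q 1/3 satisfied
(3,3)P 3/4 satisfied
(3,4)P 3/3 satisfied
(4,1)Q 2/2 satisfied
(4,2)Q 3/4 satisfied
(4,3)P 3/4 satisfied
(4,4)P 3/3 satisfied
(5,1)Q 2/2 satisfied
(5,2)Q 2/3 satisfied
(5,3)P 2/3 satisfied
(5,4)P 2/2 satisfied
All meet the threshold, so the configuration is stable.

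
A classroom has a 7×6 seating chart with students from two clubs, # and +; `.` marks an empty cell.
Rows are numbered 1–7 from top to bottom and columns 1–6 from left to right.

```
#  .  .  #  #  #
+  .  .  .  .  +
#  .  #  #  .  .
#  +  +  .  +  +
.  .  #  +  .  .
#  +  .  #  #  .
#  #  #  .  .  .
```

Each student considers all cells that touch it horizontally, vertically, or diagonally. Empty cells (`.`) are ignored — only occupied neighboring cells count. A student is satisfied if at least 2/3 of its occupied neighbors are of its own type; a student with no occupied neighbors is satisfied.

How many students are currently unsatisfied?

Row 1: (1,1)# 0/1 ✗ · (1,4)# 1/1 ✓ · (1,5)# 2/3 ✓ · (1,6)# 1/2 ✗
Row 2: (2,1)+ 0/2 ✗ · (2,6)+ 0/2 ✗
Row 3: (3,1)# 1/3 ✗ · (3,3)# 1/3 ✗ · (3,4)# 1/3 ✗
Row 4: (4,1)# 1/2 ✗ · (4,2)+ 1/5 ✗ · (4,3)+ 2/5 ✗ · (4,5)+ 2/3 ✓ · (4,6)+ 1/1 ✓
Row 5: (5,3)# 1/5 ✗ · (5,4)+ 2/5 ✗
Row 6: (6,1)# 2/3 ✓ · (6,2)+ 0/5 ✗ · (6,4)# 3/4 ✓ · (6,5)# 1/2 ✗
Row 7: (7,1)# 2/3 ✓ · (7,2)# 3/4 ✓ · (7,3)# 2/3 ✓
Unsatisfied: (1,1), (1,6), (2,1), (2,6), (3,1), (3,3), (3,4), (4,1), (4,2), (4,3), (5,3), (5,4), (6,2), (6,5) — 14 in total.

14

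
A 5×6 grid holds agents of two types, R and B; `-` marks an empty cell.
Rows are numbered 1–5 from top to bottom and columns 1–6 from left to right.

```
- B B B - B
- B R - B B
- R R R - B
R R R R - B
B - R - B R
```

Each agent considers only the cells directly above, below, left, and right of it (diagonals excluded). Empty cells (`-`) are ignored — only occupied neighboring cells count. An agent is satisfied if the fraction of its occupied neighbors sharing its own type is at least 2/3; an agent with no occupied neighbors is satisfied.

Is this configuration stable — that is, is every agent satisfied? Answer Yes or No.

(1,2)B 2/2 ok
(1,3)B 2/3 ok
(1,4)B 1/1 ok
(1,6)B 1/1 ok
(2,2)B 1/3 unhappy
(2,3)R 1/3 unhappy
(2,5)B 1/1 ok
(2,6)B 3/3 ok
(3,2)R 2/3 ok
(3,3)R 4/4 ok
(3,4)R 2/2 ok
(3,6)B 2/2 ok
(4,1)R 1/2 unhappy
(4,2)R 3/3 ok
(4,3)R 4/4 ok
(4,4)R 2/2 ok
(4,6)B 1/2 unhappy
(5,1)B 0/1 unhappy
(5,3)R 1/1 ok
(5,5)B 0/1 unhappy
(5,6)R 0/2 unhappy
For instance (2,2) has only 1/3 same-type neighbors, below 2/3.

No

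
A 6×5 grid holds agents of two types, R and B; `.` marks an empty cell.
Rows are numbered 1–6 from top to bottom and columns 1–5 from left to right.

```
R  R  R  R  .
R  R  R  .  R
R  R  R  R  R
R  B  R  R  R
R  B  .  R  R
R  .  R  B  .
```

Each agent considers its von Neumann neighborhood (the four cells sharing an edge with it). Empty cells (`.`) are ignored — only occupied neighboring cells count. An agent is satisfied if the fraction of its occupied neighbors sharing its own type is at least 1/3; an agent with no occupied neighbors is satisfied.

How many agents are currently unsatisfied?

3

Row 1: (1,1)R 2/2 satisfied · (1,2)R 3/3 satisfied · (1,3)R 3/3 satisfied · (1,4)R 1/1 satisfied
Row 2: (2,1)R 3/3 satisfied · (2,2)R 4/4 satisfied · (2,3)R 3/3 satisfied · (2,5)R 1/1 satisfied
Row 3: (3,1)R 3/3 satisfied · (3,2)R 3/4 satisfied · (3,3)R 4/4 satisfied · (3,4)R 3/3 satisfied · (3,5)R 3/3 satisfied
Row 4: (4,1)R 2/3 satisfied · (4,2)B 1/4 not · (4,3)R 2/3 satisfied · (4,4)R 4/4 satisfied · (4,5)R 3/3 satisfied
Row 5: (5,1)R 2/3 satisfied · (5,2)B 1/2 satisfied · (5,4)R 2/3 satisfied · (5,5)R 2/2 satisfied
Row 6: (6,1)R 1/1 satisfied · (6,3)R 0/1 not · (6,4)B 0/2 not
Unsatisfied: (4,2), (6,3), (6,4) — 3 in total.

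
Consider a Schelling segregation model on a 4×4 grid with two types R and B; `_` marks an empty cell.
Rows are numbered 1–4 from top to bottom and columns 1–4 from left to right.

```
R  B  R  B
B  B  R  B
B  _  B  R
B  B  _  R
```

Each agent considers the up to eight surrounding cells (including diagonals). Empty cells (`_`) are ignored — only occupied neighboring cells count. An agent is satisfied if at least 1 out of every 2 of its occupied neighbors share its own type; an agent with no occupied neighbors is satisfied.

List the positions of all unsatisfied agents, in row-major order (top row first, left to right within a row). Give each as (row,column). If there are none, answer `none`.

Row 1: (1,1)R 0/3 ✗ · (1,2)B 2/5 ✗ · (1,3)R 1/5 ✗ · (1,4)B 1/3 ✗
Row 2: (2,1)B 3/4 ✓ · (2,2)B 4/7 ✓ · (2,3)R 2/7 ✗ · (2,4)B 2/5 ✗
Row 3: (3,1)B 4/4 ✓ · (3,3)B 3/6 ✓ · (3,4)R 2/4 ✓
Row 4: (4,1)B 2/2 ✓ · (4,2)B 3/3 ✓ · (4,4)R 1/2 ✓

(1,1), (1,2), (1,3), (1,4), (2,3), (2,4)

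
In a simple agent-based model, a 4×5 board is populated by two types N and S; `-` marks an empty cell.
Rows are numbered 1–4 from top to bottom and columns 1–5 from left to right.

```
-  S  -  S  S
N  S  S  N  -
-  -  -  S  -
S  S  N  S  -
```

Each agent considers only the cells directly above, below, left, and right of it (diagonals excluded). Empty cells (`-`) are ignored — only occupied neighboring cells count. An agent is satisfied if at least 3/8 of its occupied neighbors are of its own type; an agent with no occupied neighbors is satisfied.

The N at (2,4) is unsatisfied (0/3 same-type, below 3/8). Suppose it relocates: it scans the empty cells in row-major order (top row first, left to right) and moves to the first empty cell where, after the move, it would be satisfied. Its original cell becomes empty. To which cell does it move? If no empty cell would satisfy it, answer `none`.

Vacating (2,4). Empty cells in order:
  (1,1): 1/2 same-type → satisfied — stop here.

(1,1)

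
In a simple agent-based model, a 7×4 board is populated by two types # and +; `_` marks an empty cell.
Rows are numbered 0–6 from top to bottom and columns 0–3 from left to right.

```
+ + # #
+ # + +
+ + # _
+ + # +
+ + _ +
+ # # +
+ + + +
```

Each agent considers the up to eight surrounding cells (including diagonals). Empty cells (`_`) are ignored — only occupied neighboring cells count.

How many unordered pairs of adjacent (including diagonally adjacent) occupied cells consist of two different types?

33

Scan each occupied cell's neighbors to the right and below (and the two forward diagonals) so each pair is counted once.
From row 0: 7 unlike of 13 pairs (running 7/13).
From row 1: 6 unlike of 11 pairs (running 13/24).
From row 2: 4 unlike of 10 pairs (running 17/34).
From row 3: 4 unlike of 10 pairs (running 21/44).
From row 4: 4 unlike of 8 pairs (running 25/52).
From row 5: 8 unlike of 13 pairs (running 33/65).
From row 6: 0 unlike of 3 pairs (running 33/68).
Total adjacent occupied pairs: 68; unlike-type pairs: 33.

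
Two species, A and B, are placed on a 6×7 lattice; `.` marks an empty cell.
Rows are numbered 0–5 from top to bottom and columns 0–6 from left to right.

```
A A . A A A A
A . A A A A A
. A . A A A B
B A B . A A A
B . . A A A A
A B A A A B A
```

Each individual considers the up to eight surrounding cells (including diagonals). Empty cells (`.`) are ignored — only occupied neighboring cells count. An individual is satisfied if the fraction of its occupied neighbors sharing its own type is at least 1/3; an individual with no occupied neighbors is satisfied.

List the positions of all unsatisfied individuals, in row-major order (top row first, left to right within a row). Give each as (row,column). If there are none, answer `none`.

(2,6), (3,1), (3,2), (5,0), (5,5)

(0,0)A 2/2 ✓
(0,1)A 3/3 ✓
(0,3)A 4/4 ✓
(0,4)A 5/5 ✓
(0,5)A 5/5 ✓
(0,6)A 3/3 ✓
(1,0)A 3/3 ✓
(1,2)A 5/5 ✓
(1,3)A 6/6 ✓
(1,4)A 8/8 ✓
(1,5)A 7/8 ✓
(1,6)A 4/5 ✓
(2,1)A 3/5 ✓
(2,3)A 5/6 ✓
(2,4)A 7/7 ✓
(2,5)A 7/8 ✓
(2,6)B 0/5 ✗
(3,0)B 1/3 ✓
(3,1)A 1/4 ✗
(3,2)B 0/4 ✗
(3,4)A 7/7 ✓
(3,5)A 7/8 ✓
(3,6)A 4/5 ✓
(4,0)B 2/4 ✓
(4,3)A 5/6 ✓
(4,4)A 6/7 ✓
(4,5)A 7/8 ✓
(4,6)A 4/5 ✓
(5,0)A 0/2 ✗
(5,1)B 1/3 ✓
(5,2)A 2/3 ✓
(5,3)A 4/4 ✓
(5,4)A 4/5 ✓
(5,5)B 0/5 ✗
(5,6)A 2/3 ✓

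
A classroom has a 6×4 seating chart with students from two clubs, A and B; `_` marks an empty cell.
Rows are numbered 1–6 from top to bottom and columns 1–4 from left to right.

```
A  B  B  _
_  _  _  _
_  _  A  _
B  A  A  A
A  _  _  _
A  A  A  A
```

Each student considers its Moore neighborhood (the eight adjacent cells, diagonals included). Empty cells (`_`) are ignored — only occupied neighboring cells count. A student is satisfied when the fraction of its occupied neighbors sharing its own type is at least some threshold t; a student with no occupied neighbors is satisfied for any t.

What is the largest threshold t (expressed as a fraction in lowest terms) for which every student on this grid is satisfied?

0/1

(1,1)A 0/1
(1,2)B 1/2
(1,3)B 1/1
(3,3)A 3/3
(4,1)B 0/2
(4,2)A 3/4
(4,3)A 3/3
(4,4)A 2/2
(5,1)A 3/4
(6,1)A 2/2
(6,2)A 3/3
(6,3)A 2/2
(6,4)A 1/1
The smallest same-type fraction is 0/1 at (1,1), which reduces to 0/1. Any threshold above that leaves this student unsatisfied.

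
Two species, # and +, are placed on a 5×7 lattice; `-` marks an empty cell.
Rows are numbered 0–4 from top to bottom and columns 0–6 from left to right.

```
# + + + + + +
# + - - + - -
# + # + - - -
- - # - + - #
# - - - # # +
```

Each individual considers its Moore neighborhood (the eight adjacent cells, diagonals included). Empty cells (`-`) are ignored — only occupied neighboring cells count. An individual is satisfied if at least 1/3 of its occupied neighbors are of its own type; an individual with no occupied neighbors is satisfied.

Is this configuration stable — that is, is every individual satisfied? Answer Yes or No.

Row 0: (0,0)# 1/3 satisfied · (0,1)+ 2/4 satisfied · (0,2)+ 3/3 satisfied · (0,3)+ 3/3 satisfied · (0,4)+ 3/3 satisfied · (0,5)+ 3/3 satisfied · (0,6)+ 1/1 satisfied
Row 1: (1,0)# 2/5 satisfied · (1,1)+ 3/7 satisfied · (1,4)+ 4/4 satisfied
Row 2: (2,0)# 1/3 satisfied · (2,1)+ 1/5 not · (2,2)# 1/4 not · (2,3)+ 2/4 satisfied
Row 3: (3,2)# 1/3 satisfied · (3,4)+ 1/3 satisfied · (3,6)# 1/2 satisfied
Row 4: (4,0)# 0/0 satisfied · (4,4)# 1/2 satisfied · (4,5)# 2/4 satisfied · (4,6)+ 0/2 not
For instance (2,1) has only 1/5 same-type neighbors, below 1/3.

No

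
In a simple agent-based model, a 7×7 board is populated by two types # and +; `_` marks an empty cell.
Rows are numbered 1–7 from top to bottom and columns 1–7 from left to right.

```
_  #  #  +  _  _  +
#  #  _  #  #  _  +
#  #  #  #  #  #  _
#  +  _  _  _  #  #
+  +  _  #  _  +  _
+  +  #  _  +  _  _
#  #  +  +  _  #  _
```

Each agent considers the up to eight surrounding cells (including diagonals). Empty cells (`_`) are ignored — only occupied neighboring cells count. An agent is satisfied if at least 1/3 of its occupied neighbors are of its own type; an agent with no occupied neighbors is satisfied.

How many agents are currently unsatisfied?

2

Row 1: (1,2)# 3/3 satisfied · (1,3)# 3/4 satisfied · (1,4)+ 0/3 not · (1,7)+ 1/1 satisfied
Row 2: (2,1)# 4/4 satisfied · (2,2)# 6/6 satisfied · (2,4)# 5/6 satisfied · (2,5)# 4/5 satisfied · (2,7)+ 1/2 satisfied
Row 3: (3,1)# 4/5 satisfied · (3,2)# 5/6 satisfied · (3,3)# 4/5 satisfied · (3,4)# 4/4 satisfied · (3,5)# 5/5 satisfied · (3,6)# 4/5 satisfied
Row 4: (4,1)# 2/5 satisfied · (4,2)+ 2/6 satisfied · (4,6)# 3/4 satisfied · (4,7)# 2/3 satisfied
Row 5: (5,1)+ 4/5 satisfied · (5,2)+ 4/6 satisfied · (5,4)# 1/2 satisfied · (5,6)+ 1/3 satisfied
Row 6: (6,1)+ 3/5 satisfied · (6,2)+ 4/7 satisfied · (6,3)# 2/6 satisfied · (6,5)+ 2/4 satisfied
Row 7: (7,1)# 1/3 satisfied · (7,2)# 2/5 satisfied · (7,3)+ 2/4 satisfied · (7,4)+ 2/3 satisfied · (7,6)# 0/1 not
Unsatisfied: (1,4), (7,6) — 2 in total.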